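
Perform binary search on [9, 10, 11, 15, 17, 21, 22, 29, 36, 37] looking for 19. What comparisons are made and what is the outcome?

Binary search for 19 in [9, 10, 11, 15, 17, 21, 22, 29, 36, 37]:

lo=0, hi=9, mid=4, arr[mid]=17 -> 17 < 19, search right half
lo=5, hi=9, mid=7, arr[mid]=29 -> 29 > 19, search left half
lo=5, hi=6, mid=5, arr[mid]=21 -> 21 > 19, search left half
lo=5 > hi=4, target 19 not found

Binary search determines that 19 is not in the array after 3 comparisons. The search space was exhausted without finding the target.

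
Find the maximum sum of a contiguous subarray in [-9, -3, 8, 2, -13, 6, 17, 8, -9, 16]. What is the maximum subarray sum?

Using Kadane's algorithm on [-9, -3, 8, 2, -13, 6, 17, 8, -9, 16]:

Scanning through the array:
Position 1 (value -3): max_ending_here = -3, max_so_far = -3
Position 2 (value 8): max_ending_here = 8, max_so_far = 8
Position 3 (value 2): max_ending_here = 10, max_so_far = 10
Position 4 (value -13): max_ending_here = -3, max_so_far = 10
Position 5 (value 6): max_ending_here = 6, max_so_far = 10
Position 6 (value 17): max_ending_here = 23, max_so_far = 23
Position 7 (value 8): max_ending_here = 31, max_so_far = 31
Position 8 (value -9): max_ending_here = 22, max_so_far = 31
Position 9 (value 16): max_ending_here = 38, max_so_far = 38

Maximum subarray: [6, 17, 8, -9, 16]
Maximum sum: 38

The maximum subarray is [6, 17, 8, -9, 16] with sum 38. This subarray runs from index 5 to index 9.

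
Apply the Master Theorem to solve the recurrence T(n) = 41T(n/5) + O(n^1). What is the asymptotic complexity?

Master Theorem for T(n) = 41T(n/5) + O(n^1):

a = 41, b = 5, c = 1
log_b(a) = log_5(41) = 2.3074

Case 1: c = 1 < log_5(41) = 2.3074
T(n) = O(n^(log_5 41))

For T(n) = 41T(n/5) + O(n^1): log_5(41) = 2.3074. This is Case 1 of the Master Theorem (c < log_b(a), work dominated by leaves), giving O(n^(log_5 41)).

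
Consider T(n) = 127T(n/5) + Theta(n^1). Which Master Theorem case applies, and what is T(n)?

Master Theorem for T(n) = 127T(n/5) + O(n^1):

a = 127, b = 5, c = 1
log_b(a) = log_5(127) = 3.0099

Case 1: c = 1 < log_5(127) = 3.0099
T(n) = O(n^(log_5 127))

For T(n) = 127T(n/5) + O(n^1): log_5(127) = 3.0099. This is Case 1 of the Master Theorem (c < log_b(a), work dominated by leaves), giving O(n^(log_5 127)).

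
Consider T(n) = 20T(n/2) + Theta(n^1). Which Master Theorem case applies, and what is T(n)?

Master Theorem for T(n) = 20T(n/2) + O(n^1):

a = 20, b = 2, c = 1
log_b(a) = log_2(20) = 4.3219

Case 1: c = 1 < log_2(20) = 4.3219
T(n) = O(n^(log_2 20))

For T(n) = 20T(n/2) + O(n^1): log_2(20) = 4.3219. This is Case 1 of the Master Theorem (c < log_b(a), work dominated by leaves), giving O(n^(log_2 20)).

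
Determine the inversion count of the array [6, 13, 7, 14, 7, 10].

Finding inversions in [6, 13, 7, 14, 7, 10]:

(1, 2): arr[1]=13 > arr[2]=7
(1, 4): arr[1]=13 > arr[4]=7
(1, 5): arr[1]=13 > arr[5]=10
(3, 4): arr[3]=14 > arr[4]=7
(3, 5): arr[3]=14 > arr[5]=10

Total inversions: 5

The array has 5 inversion(s): (1,2), (1,4), (1,5), (3,4), (3,5). Each pair (i,j) satisfies i < j and arr[i] > arr[j].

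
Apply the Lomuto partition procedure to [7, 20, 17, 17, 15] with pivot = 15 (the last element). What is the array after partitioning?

Lomuto partition with pivot = 15:

Initial array: [7, 20, 17, 17, 15]

arr[0]=7 <= 15: swap with position 0, array becomes [7, 20, 17, 17, 15]
arr[1]=20 > 15: no swap
arr[2]=17 > 15: no swap
arr[3]=17 > 15: no swap

Place pivot at position 1: [7, 15, 17, 17, 20]
Pivot position: 1

After partitioning with pivot 15, the array becomes [7, 15, 17, 17, 20]. The pivot is placed at index 1. All elements to the left of the pivot are <= 15, and all elements to the right are > 15.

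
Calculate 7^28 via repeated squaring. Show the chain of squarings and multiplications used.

Computing 7^28 by squaring (build up from 7^1; each line after the first costs one multiplication):

7^1 = 7
7^2 = (7^1)^2 = 7^2 = 49
7^3 = 7 * 7^2 = 7 * 49 = 343
7^6 = (7^3)^2 = 343^2 = 117649
7^7 = 7 * 7^6 = 7 * 117649 = 823543
7^14 = (7^7)^2 = 823543^2 = 678223072849
7^28 = (7^14)^2 = 678223072849^2 = 459986536544739960976801

Result: 459986536544739960976801
Multiplications needed: 6 (6 lines after 7^1)

7^28 = 459986536544739960976801. Using exponentiation by squaring, this requires 6 multiplications. The key idea: if the exponent is even, square the half-power; if odd, multiply by the base once.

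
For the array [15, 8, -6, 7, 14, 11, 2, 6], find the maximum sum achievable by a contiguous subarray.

Using Kadane's algorithm on [15, 8, -6, 7, 14, 11, 2, 6]:

Scanning through the array:
Position 1 (value 8): max_ending_here = 23, max_so_far = 23
Position 2 (value -6): max_ending_here = 17, max_so_far = 23
Position 3 (value 7): max_ending_here = 24, max_so_far = 24
Position 4 (value 14): max_ending_here = 38, max_so_far = 38
Position 5 (value 11): max_ending_here = 49, max_so_far = 49
Position 6 (value 2): max_ending_here = 51, max_so_far = 51
Position 7 (value 6): max_ending_here = 57, max_so_far = 57

Maximum subarray: [15, 8, -6, 7, 14, 11, 2, 6]
Maximum sum: 57

The maximum subarray is [15, 8, -6, 7, 14, 11, 2, 6] with sum 57. This subarray runs from index 0 to index 7.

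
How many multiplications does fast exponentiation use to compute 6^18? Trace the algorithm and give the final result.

Computing 6^18 by squaring (build up from 6^1; each line after the first costs one multiplication):

6^1 = 6
6^2 = (6^1)^2 = 6^2 = 36
6^4 = (6^2)^2 = 36^2 = 1296
6^8 = (6^4)^2 = 1296^2 = 1679616
6^9 = 6 * 6^8 = 6 * 1679616 = 10077696
6^18 = (6^9)^2 = 10077696^2 = 101559956668416

Result: 101559956668416
Multiplications needed: 5 (5 lines after 6^1)

6^18 = 101559956668416. Using exponentiation by squaring, this requires 5 multiplications. The key idea: if the exponent is even, square the half-power; if odd, multiply by the base once.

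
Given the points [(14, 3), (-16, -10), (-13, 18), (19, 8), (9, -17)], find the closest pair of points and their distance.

Computing all pairwise distances among 5 points:

d((14, 3), (-16, -10)) = 32.6956
d((14, 3), (-13, 18)) = 30.8869
d((14, 3), (19, 8)) = 7.0711 <-- minimum
d((14, 3), (9, -17)) = 20.6155
d((-16, -10), (-13, 18)) = 28.1603
d((-16, -10), (19, 8)) = 39.3573
d((-16, -10), (9, -17)) = 25.9615
d((-13, 18), (19, 8)) = 33.5261
d((-13, 18), (9, -17)) = 41.3401
d((19, 8), (9, -17)) = 26.9258

Closest pair: (14, 3) and (19, 8) with distance 7.0711

The closest pair is (14, 3) and (19, 8) with Euclidean distance 7.0711. For 5 points, brute-force pairwise comparison is shown above. For large n, the divide-and-conquer algorithm (sort by x, recurse on halves, check the dividing strip) achieves O(n log n).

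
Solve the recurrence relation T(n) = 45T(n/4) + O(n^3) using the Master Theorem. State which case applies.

Master Theorem for T(n) = 45T(n/4) + O(n^3):

a = 45, b = 4, c = 3
log_b(a) = log_4(45) = 2.7459

Case 3: c = 3 > log_4(45) = 2.7459
T(n) = O(n^3) = O(n^3)

For T(n) = 45T(n/4) + O(n^3): log_4(45) = 2.7459. This is Case 3 of the Master Theorem (c > log_b(a), work dominated by root), giving O(n^3).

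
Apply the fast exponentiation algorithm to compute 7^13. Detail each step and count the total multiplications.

Computing 7^13 by squaring (build up from 7^1; each line after the first costs one multiplication):

7^1 = 7
7^2 = (7^1)^2 = 7^2 = 49
7^3 = 7 * 7^2 = 7 * 49 = 343
7^6 = (7^3)^2 = 343^2 = 117649
7^12 = (7^6)^2 = 117649^2 = 13841287201
7^13 = 7 * 7^12 = 7 * 13841287201 = 96889010407

Result: 96889010407
Multiplications needed: 5 (5 lines after 7^1)

7^13 = 96889010407. Using exponentiation by squaring, this requires 5 multiplications. The key idea: if the exponent is even, square the half-power; if odd, multiply by the base once.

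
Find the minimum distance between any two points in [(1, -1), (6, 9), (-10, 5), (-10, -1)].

Computing all pairwise distances among 4 points:

d((1, -1), (6, 9)) = 11.1803
d((1, -1), (-10, 5)) = 12.53
d((1, -1), (-10, -1)) = 11.0
d((6, 9), (-10, 5)) = 16.4924
d((6, 9), (-10, -1)) = 18.868
d((-10, 5), (-10, -1)) = 6.0 <-- minimum

Closest pair: (-10, 5) and (-10, -1) with distance 6.0

The closest pair is (-10, 5) and (-10, -1) with Euclidean distance 6.0. For 4 points, brute-force pairwise comparison is shown above. For large n, the divide-and-conquer algorithm (sort by x, recurse on halves, check the dividing strip) achieves O(n log n).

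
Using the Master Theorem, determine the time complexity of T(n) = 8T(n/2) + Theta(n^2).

Master Theorem for T(n) = 8T(n/2) + O(n^2):

a = 8, b = 2, c = 2
log_b(a) = log_2(8) = 3.0000

Case 1: c = 2 < log_2(8) = 3.0000
T(n) = O(n^(log_2 8)) = O(n^3)

For T(n) = 8T(n/2) + O(n^2): log_2(8) = 3.0000. This is Case 1 of the Master Theorem (c < log_b(a), work dominated by leaves), giving O(n^3).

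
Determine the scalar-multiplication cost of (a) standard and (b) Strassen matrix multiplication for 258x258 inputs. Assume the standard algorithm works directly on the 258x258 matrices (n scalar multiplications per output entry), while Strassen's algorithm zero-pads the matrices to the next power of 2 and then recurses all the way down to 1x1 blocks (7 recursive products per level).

Matrix multiplication for 258x258 matrices:

Strassen's algorithm requires power-of-2 dimensions. Pad 258x258 to 512x512 (next power of 2).

Standard algorithm: 258^3 = 17173512 multiplications
Strassen's algorithm: 7^(log2(512)) = 7^9 = 40353607 multiplications
Difference: 17173512 - 40353607 = -23180095 (Strassen uses MORE here due to padding overhead — for small or just-over-power-of-2 n, padding can outweigh the per-level savings)

Standard: 17173512 multiplications (258^3). Strassen: 40353607 multiplications (7^9, after padding to 512x512). Strassen reduces 8 recursive multiplications to 7 at each level.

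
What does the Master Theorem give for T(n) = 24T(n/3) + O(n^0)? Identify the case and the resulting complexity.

Master Theorem for T(n) = 24T(n/3) + O(n^0):

a = 24, b = 3, c = 0
log_b(a) = log_3(24) = 2.8928

Case 1: c = 0 < log_3(24) = 2.8928
T(n) = O(n^(log_3 24))

For T(n) = 24T(n/3) + O(n^0): log_3(24) = 2.8928. This is Case 1 of the Master Theorem (c < log_b(a), work dominated by leaves), giving O(n^(log_3 24)).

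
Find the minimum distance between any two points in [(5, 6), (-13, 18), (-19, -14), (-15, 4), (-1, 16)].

Computing all pairwise distances among 5 points:

d((5, 6), (-13, 18)) = 21.6333
d((5, 6), (-19, -14)) = 31.241
d((5, 6), (-15, 4)) = 20.0998
d((5, 6), (-1, 16)) = 11.6619 <-- minimum
d((-13, 18), (-19, -14)) = 32.5576
d((-13, 18), (-15, 4)) = 14.1421
d((-13, 18), (-1, 16)) = 12.1655
d((-19, -14), (-15, 4)) = 18.4391
d((-19, -14), (-1, 16)) = 34.9857
d((-15, 4), (-1, 16)) = 18.4391

Closest pair: (5, 6) and (-1, 16) with distance 11.6619

The closest pair is (5, 6) and (-1, 16) with Euclidean distance 11.6619. For 5 points, brute-force pairwise comparison is shown above. For large n, the divide-and-conquer algorithm (sort by x, recurse on halves, check the dividing strip) achieves O(n log n).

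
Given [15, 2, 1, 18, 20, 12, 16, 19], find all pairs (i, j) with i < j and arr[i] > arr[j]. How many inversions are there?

Finding inversions in [15, 2, 1, 18, 20, 12, 16, 19]:

(0, 1): arr[0]=15 > arr[1]=2
(0, 2): arr[0]=15 > arr[2]=1
(0, 5): arr[0]=15 > arr[5]=12
(1, 2): arr[1]=2 > arr[2]=1
(3, 5): arr[3]=18 > arr[5]=12
(3, 6): arr[3]=18 > arr[6]=16
(4, 5): arr[4]=20 > arr[5]=12
(4, 6): arr[4]=20 > arr[6]=16
(4, 7): arr[4]=20 > arr[7]=19

Total inversions: 9

The array has 9 inversion(s): (0,1), (0,2), (0,5), (1,2), (3,5), (3,6), (4,5), (4,6), (4,7). Each pair (i,j) satisfies i < j and arr[i] > arr[j].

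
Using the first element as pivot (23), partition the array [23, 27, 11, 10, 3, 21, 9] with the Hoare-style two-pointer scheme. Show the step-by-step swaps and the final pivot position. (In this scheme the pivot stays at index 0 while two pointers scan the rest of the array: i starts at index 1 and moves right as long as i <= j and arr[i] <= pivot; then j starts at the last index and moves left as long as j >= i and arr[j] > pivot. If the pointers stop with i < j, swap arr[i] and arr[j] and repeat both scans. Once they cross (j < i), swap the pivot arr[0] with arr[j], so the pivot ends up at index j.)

Hoare-style two-pointer partition with pivot = 23:

Initial array: [23, 27, 11, 10, 3, 21, 9]

Pointers start at i = 1, j = 6.
i stops at index 1 (arr[1]=27 > 23), j stops at index 6 (arr[6]=9 <= 23): swap arr[1] and arr[6], array becomes [23, 9, 11, 10, 3, 21, 27]
i ends at 6, j ends at 5: the pointers have crossed (j < i), so scanning stops.

Swap pivot arr[0] with arr[5] to place pivot at position 5: [21, 9, 11, 10, 3, 23, 27]
Pivot position: 5

After partitioning with pivot 23, the array becomes [21, 9, 11, 10, 3, 23, 27]. The pivot is placed at index 5. All elements to the left of the pivot are <= 23, and all elements to the right are > 23.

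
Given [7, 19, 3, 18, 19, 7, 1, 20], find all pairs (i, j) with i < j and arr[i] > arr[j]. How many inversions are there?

Finding inversions in [7, 19, 3, 18, 19, 7, 1, 20]:

(0, 2): arr[0]=7 > arr[2]=3
(0, 6): arr[0]=7 > arr[6]=1
(1, 2): arr[1]=19 > arr[2]=3
(1, 3): arr[1]=19 > arr[3]=18
(1, 5): arr[1]=19 > arr[5]=7
(1, 6): arr[1]=19 > arr[6]=1
(2, 6): arr[2]=3 > arr[6]=1
(3, 5): arr[3]=18 > arr[5]=7
(3, 6): arr[3]=18 > arr[6]=1
(4, 5): arr[4]=19 > arr[5]=7
(4, 6): arr[4]=19 > arr[6]=1
(5, 6): arr[5]=7 > arr[6]=1

Total inversions: 12

The array has 12 inversion(s): (0,2), (0,6), (1,2), (1,3), (1,5), (1,6), (2,6), (3,5), (3,6), (4,5), (4,6), (5,6). Each pair (i,j) satisfies i < j and arr[i] > arr[j].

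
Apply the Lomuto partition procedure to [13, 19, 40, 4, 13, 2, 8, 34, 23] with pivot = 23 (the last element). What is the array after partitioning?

Lomuto partition with pivot = 23:

Initial array: [13, 19, 40, 4, 13, 2, 8, 34, 23]

arr[0]=13 <= 23: swap with position 0, array becomes [13, 19, 40, 4, 13, 2, 8, 34, 23]
arr[1]=19 <= 23: swap with position 1, array becomes [13, 19, 40, 4, 13, 2, 8, 34, 23]
arr[2]=40 > 23: no swap
arr[3]=4 <= 23: swap with position 2, array becomes [13, 19, 4, 40, 13, 2, 8, 34, 23]
arr[4]=13 <= 23: swap with position 3, array becomes [13, 19, 4, 13, 40, 2, 8, 34, 23]
arr[5]=2 <= 23: swap with position 4, array becomes [13, 19, 4, 13, 2, 40, 8, 34, 23]
arr[6]=8 <= 23: swap with position 5, array becomes [13, 19, 4, 13, 2, 8, 40, 34, 23]
arr[7]=34 > 23: no swap

Place pivot at position 6: [13, 19, 4, 13, 2, 8, 23, 34, 40]
Pivot position: 6

After partitioning with pivot 23, the array becomes [13, 19, 4, 13, 2, 8, 23, 34, 40]. The pivot is placed at index 6. All elements to the left of the pivot are <= 23, and all elements to the right are > 23.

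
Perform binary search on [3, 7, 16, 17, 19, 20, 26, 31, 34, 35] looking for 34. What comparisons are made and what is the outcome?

Binary search for 34 in [3, 7, 16, 17, 19, 20, 26, 31, 34, 35]:

lo=0, hi=9, mid=4, arr[mid]=19 -> 19 < 34, search right half
lo=5, hi=9, mid=7, arr[mid]=31 -> 31 < 34, search right half
lo=8, hi=9, mid=8, arr[mid]=34 -> Found target at index 8!

Binary search finds 34 at index 8 after 3 comparisons. The search repeatedly halves the search space by comparing with the middle element.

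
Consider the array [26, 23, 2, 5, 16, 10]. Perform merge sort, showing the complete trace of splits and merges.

Merge sort trace:

Split: [26, 23, 2, 5, 16, 10] -> [26, 23, 2] and [5, 16, 10]
  Split: [26, 23, 2] -> [26] and [23, 2]
    Split: [23, 2] -> [23] and [2]
    Merge: [23] + [2] -> [2, 23]
  Merge: [26] + [2, 23] -> [2, 23, 26]
  Split: [5, 16, 10] -> [5] and [16, 10]
    Split: [16, 10] -> [16] and [10]
    Merge: [16] + [10] -> [10, 16]
  Merge: [5] + [10, 16] -> [5, 10, 16]
Merge: [2, 23, 26] + [5, 10, 16] -> [2, 5, 10, 16, 23, 26]

Final sorted array: [2, 5, 10, 16, 23, 26]

The merge sort proceeds by recursively splitting the array and merging sorted halves.
After all merges, the sorted array is [2, 5, 10, 16, 23, 26].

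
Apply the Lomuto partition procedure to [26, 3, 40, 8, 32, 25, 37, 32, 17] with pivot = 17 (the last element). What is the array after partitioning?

Lomuto partition with pivot = 17:

Initial array: [26, 3, 40, 8, 32, 25, 37, 32, 17]

arr[0]=26 > 17: no swap
arr[1]=3 <= 17: swap with position 0, array becomes [3, 26, 40, 8, 32, 25, 37, 32, 17]
arr[2]=40 > 17: no swap
arr[3]=8 <= 17: swap with position 1, array becomes [3, 8, 40, 26, 32, 25, 37, 32, 17]
arr[4]=32 > 17: no swap
arr[5]=25 > 17: no swap
arr[6]=37 > 17: no swap
arr[7]=32 > 17: no swap

Place pivot at position 2: [3, 8, 17, 26, 32, 25, 37, 32, 40]
Pivot position: 2

After partitioning with pivot 17, the array becomes [3, 8, 17, 26, 32, 25, 37, 32, 40]. The pivot is placed at index 2. All elements to the left of the pivot are <= 17, and all elements to the right are > 17.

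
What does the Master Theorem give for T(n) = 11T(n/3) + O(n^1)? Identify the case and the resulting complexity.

Master Theorem for T(n) = 11T(n/3) + O(n^1):

a = 11, b = 3, c = 1
log_b(a) = log_3(11) = 2.1827

Case 1: c = 1 < log_3(11) = 2.1827
T(n) = O(n^(log_3 11))

For T(n) = 11T(n/3) + O(n^1): log_3(11) = 2.1827. This is Case 1 of the Master Theorem (c < log_b(a), work dominated by leaves), giving O(n^(log_3 11)).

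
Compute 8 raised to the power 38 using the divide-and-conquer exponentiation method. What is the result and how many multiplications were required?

Computing 8^38 by squaring (build up from 8^1; each line after the first costs one multiplication):

8^1 = 8
8^2 = (8^1)^2 = 8^2 = 64
8^4 = (8^2)^2 = 64^2 = 4096
8^8 = (8^4)^2 = 4096^2 = 16777216
8^9 = 8 * 8^8 = 8 * 16777216 = 134217728
8^18 = (8^9)^2 = 134217728^2 = 18014398509481984
8^19 = 8 * 8^18 = 8 * 18014398509481984 = 144115188075855872
8^38 = (8^19)^2 = 144115188075855872^2 = 20769187434139310514121985316880384

Result: 20769187434139310514121985316880384
Multiplications needed: 7 (7 lines after 8^1)

8^38 = 20769187434139310514121985316880384. Using exponentiation by squaring, this requires 7 multiplications. The key idea: if the exponent is even, square the half-power; if odd, multiply by the base once.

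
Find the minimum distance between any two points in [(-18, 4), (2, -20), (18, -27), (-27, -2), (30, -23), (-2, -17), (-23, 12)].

Computing all pairwise distances among 7 points:

d((-18, 4), (2, -20)) = 31.241
d((-18, 4), (18, -27)) = 47.5079
d((-18, 4), (-27, -2)) = 10.8167
d((-18, 4), (30, -23)) = 55.0727
d((-18, 4), (-2, -17)) = 26.4008
d((-18, 4), (-23, 12)) = 9.434
d((2, -20), (18, -27)) = 17.4642
d((2, -20), (-27, -2)) = 34.1321
d((2, -20), (30, -23)) = 28.1603
d((2, -20), (-2, -17)) = 5.0 <-- minimum
d((2, -20), (-23, 12)) = 40.6079
d((18, -27), (-27, -2)) = 51.4782
d((18, -27), (30, -23)) = 12.6491
d((18, -27), (-2, -17)) = 22.3607
d((18, -27), (-23, 12)) = 56.5862
d((-27, -2), (30, -23)) = 60.7454
d((-27, -2), (-2, -17)) = 29.1548
d((-27, -2), (-23, 12)) = 14.5602
d((30, -23), (-2, -17)) = 32.5576
d((30, -23), (-23, 12)) = 63.5138
d((-2, -17), (-23, 12)) = 35.805

Closest pair: (2, -20) and (-2, -17) with distance 5.0

The closest pair is (2, -20) and (-2, -17) with Euclidean distance 5.0. For 7 points, brute-force pairwise comparison is shown above. For large n, the divide-and-conquer algorithm (sort by x, recurse on halves, check the dividing strip) achieves O(n log n).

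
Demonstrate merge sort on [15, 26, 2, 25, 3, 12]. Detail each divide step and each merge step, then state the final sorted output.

Merge sort trace:

Split: [15, 26, 2, 25, 3, 12] -> [15, 26, 2] and [25, 3, 12]
  Split: [15, 26, 2] -> [15] and [26, 2]
    Split: [26, 2] -> [26] and [2]
    Merge: [26] + [2] -> [2, 26]
  Merge: [15] + [2, 26] -> [2, 15, 26]
  Split: [25, 3, 12] -> [25] and [3, 12]
    Split: [3, 12] -> [3] and [12]
    Merge: [3] + [12] -> [3, 12]
  Merge: [25] + [3, 12] -> [3, 12, 25]
Merge: [2, 15, 26] + [3, 12, 25] -> [2, 3, 12, 15, 25, 26]

Final sorted array: [2, 3, 12, 15, 25, 26]

The merge sort proceeds by recursively splitting the array and merging sorted halves.
After all merges, the sorted array is [2, 3, 12, 15, 25, 26].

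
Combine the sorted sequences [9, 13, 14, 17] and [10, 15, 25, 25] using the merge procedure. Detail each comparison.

Merging process:

Compare 9 vs 10: take 9 from left. Merged: [9]
Compare 13 vs 10: take 10 from right. Merged: [9, 10]
Compare 13 vs 15: take 13 from left. Merged: [9, 10, 13]
Compare 14 vs 15: take 14 from left. Merged: [9, 10, 13, 14]
Compare 17 vs 15: take 15 from right. Merged: [9, 10, 13, 14, 15]
Compare 17 vs 25: take 17 from left. Merged: [9, 10, 13, 14, 15, 17]
Append remaining from right: [25, 25]. Merged: [9, 10, 13, 14, 15, 17, 25, 25]

Final merged array: [9, 10, 13, 14, 15, 17, 25, 25]
Total comparisons: 6

The merged array is [9, 10, 13, 14, 15, 17, 25, 25], requiring 6 comparisons. The merge step runs in O(n) time where n is the total number of elements.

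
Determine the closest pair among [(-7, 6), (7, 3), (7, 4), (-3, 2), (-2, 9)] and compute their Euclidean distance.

Computing all pairwise distances among 5 points:

d((-7, 6), (7, 3)) = 14.3178
d((-7, 6), (7, 4)) = 14.1421
d((-7, 6), (-3, 2)) = 5.6569
d((-7, 6), (-2, 9)) = 5.831
d((7, 3), (7, 4)) = 1.0 <-- minimum
d((7, 3), (-3, 2)) = 10.0499
d((7, 3), (-2, 9)) = 10.8167
d((7, 4), (-3, 2)) = 10.198
d((7, 4), (-2, 9)) = 10.2956
d((-3, 2), (-2, 9)) = 7.0711

Closest pair: (7, 3) and (7, 4) with distance 1.0

The closest pair is (7, 3) and (7, 4) with Euclidean distance 1.0. For 5 points, brute-force pairwise comparison is shown above. For large n, the divide-and-conquer algorithm (sort by x, recurse on halves, check the dividing strip) achieves O(n log n).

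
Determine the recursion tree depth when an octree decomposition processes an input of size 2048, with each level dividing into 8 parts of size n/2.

For divide and conquer with division factor 2:

Problem sizes at each level:
Level 0: 2048
Level 1: 1024
Level 2: 512
Level 3: 256
Level 4: 128
Level 5: 64
Level 6: 32
Level 7: 16
Level 8: 8
Level 9: 4
Level 10: 2
Level 11: 1

The root is level 0 and the size-1 base case is level 11 (the tree spans levels 0 through 11, i.e. 12 levels counting the root), so the depth is the number of divisions: log_2(2048) = 11

The recursion tree depth is log_2(2048) = 11. At each level, the problem size is divided by 2, so it takes 11 divisions to reduce to a base case of size 1. The algorithm makes 8 recursive calls at each level.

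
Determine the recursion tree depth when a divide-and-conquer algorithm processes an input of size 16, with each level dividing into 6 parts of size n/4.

For divide and conquer with division factor 4:

Problem sizes at each level:
Level 0: 16
Level 1: 4
Level 2: 1

The root is level 0 and the size-1 base case is level 2 (the tree spans levels 0 through 2, i.e. 3 levels counting the root), so the depth is the number of divisions: log_4(16) = 2

The recursion tree depth is log_4(16) = 2. At each level, the problem size is divided by 4, so it takes 2 divisions to reduce to a base case of size 1. The algorithm makes 6 recursive calls at each level.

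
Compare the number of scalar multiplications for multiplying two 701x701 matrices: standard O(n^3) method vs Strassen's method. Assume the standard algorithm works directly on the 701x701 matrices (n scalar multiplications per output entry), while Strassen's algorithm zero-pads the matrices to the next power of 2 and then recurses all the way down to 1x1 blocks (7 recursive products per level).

Matrix multiplication for 701x701 matrices:

Strassen's algorithm requires power-of-2 dimensions. Pad 701x701 to 1024x1024 (next power of 2).

Standard algorithm: 701^3 = 344472101 multiplications
Strassen's algorithm: 7^(log2(1024)) = 7^10 = 282475249 multiplications
Savings: 344472101 - 282475249 = 61996852 multiplications

Standard: 344472101 multiplications (701^3). Strassen: 282475249 multiplications (7^10, after padding to 1024x1024). Strassen reduces 8 recursive multiplications to 7 at each level.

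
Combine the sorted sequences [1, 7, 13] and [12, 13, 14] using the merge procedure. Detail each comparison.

Merging process:

Compare 1 vs 12: take 1 from left. Merged: [1]
Compare 7 vs 12: take 7 from left. Merged: [1, 7]
Compare 13 vs 12: take 12 from right. Merged: [1, 7, 12]
Compare 13 vs 13: take 13 from left. Merged: [1, 7, 12, 13]
Append remaining from right: [13, 14]. Merged: [1, 7, 12, 13, 13, 14]

Final merged array: [1, 7, 12, 13, 13, 14]
Total comparisons: 4

The merged array is [1, 7, 12, 13, 13, 14], requiring 4 comparisons. The merge step runs in O(n) time where n is the total number of elements.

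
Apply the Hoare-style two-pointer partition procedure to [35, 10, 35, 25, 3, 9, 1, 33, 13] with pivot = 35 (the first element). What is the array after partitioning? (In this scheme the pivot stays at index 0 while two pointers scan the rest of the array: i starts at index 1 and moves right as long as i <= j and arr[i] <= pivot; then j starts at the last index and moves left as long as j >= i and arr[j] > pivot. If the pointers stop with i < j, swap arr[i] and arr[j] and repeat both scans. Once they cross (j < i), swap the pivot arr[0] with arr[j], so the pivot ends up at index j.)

Hoare-style two-pointer partition with pivot = 35:

Initial array: [35, 10, 35, 25, 3, 9, 1, 33, 13]

Pointers start at i = 1, j = 8.
i ends at 9, j ends at 8: the pointers have crossed (j < i), so scanning stops.

Swap pivot arr[0] with arr[8] to place pivot at position 8: [13, 10, 35, 25, 3, 9, 1, 33, 35]
Pivot position: 8

After partitioning with pivot 35, the array becomes [13, 10, 35, 25, 3, 9, 1, 33, 35]. The pivot is placed at index 8. All elements to the left of the pivot are <= 35, and all elements to the right are > 35.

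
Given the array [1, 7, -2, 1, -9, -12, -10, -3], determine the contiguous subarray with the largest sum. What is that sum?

Using Kadane's algorithm on [1, 7, -2, 1, -9, -12, -10, -3]:

Scanning through the array:
Position 1 (value 7): max_ending_here = 8, max_so_far = 8
Position 2 (value -2): max_ending_here = 6, max_so_far = 8
Position 3 (value 1): max_ending_here = 7, max_so_far = 8
Position 4 (value -9): max_ending_here = -2, max_so_far = 8
Position 5 (value -12): max_ending_here = -12, max_so_far = 8
Position 6 (value -10): max_ending_here = -10, max_so_far = 8
Position 7 (value -3): max_ending_here = -3, max_so_far = 8

Maximum subarray: [1, 7]
Maximum sum: 8

The maximum subarray is [1, 7] with sum 8. This subarray runs from index 0 to index 1.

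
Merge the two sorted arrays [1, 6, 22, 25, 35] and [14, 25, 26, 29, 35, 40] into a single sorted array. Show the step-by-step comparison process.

Merging process:

Compare 1 vs 14: take 1 from left. Merged: [1]
Compare 6 vs 14: take 6 from left. Merged: [1, 6]
Compare 22 vs 14: take 14 from right. Merged: [1, 6, 14]
Compare 22 vs 25: take 22 from left. Merged: [1, 6, 14, 22]
Compare 25 vs 25: take 25 from left. Merged: [1, 6, 14, 22, 25]
Compare 35 vs 25: take 25 from right. Merged: [1, 6, 14, 22, 25, 25]
Compare 35 vs 26: take 26 from right. Merged: [1, 6, 14, 22, 25, 25, 26]
Compare 35 vs 29: take 29 from right. Merged: [1, 6, 14, 22, 25, 25, 26, 29]
Compare 35 vs 35: take 35 from left. Merged: [1, 6, 14, 22, 25, 25, 26, 29, 35]
Append remaining from right: [35, 40]. Merged: [1, 6, 14, 22, 25, 25, 26, 29, 35, 35, 40]

Final merged array: [1, 6, 14, 22, 25, 25, 26, 29, 35, 35, 40]
Total comparisons: 9

The merged array is [1, 6, 14, 22, 25, 25, 26, 29, 35, 35, 40], requiring 9 comparisons. The merge step runs in O(n) time where n is the total number of elements.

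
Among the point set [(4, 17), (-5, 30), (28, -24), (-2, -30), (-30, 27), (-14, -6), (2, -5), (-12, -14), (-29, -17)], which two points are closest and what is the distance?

Computing all pairwise distances among 9 points:

d((4, 17), (-5, 30)) = 15.8114
d((4, 17), (28, -24)) = 47.5079
d((4, 17), (-2, -30)) = 47.3814
d((4, 17), (-30, 27)) = 35.4401
d((4, 17), (-14, -6)) = 29.2062
d((4, 17), (2, -5)) = 22.0907
d((4, 17), (-12, -14)) = 34.8855
d((4, 17), (-29, -17)) = 47.3814
d((-5, 30), (28, -24)) = 63.2851
d((-5, 30), (-2, -30)) = 60.075
d((-5, 30), (-30, 27)) = 25.1794
d((-5, 30), (-14, -6)) = 37.108
d((-5, 30), (2, -5)) = 35.6931
d((-5, 30), (-12, -14)) = 44.5533
d((-5, 30), (-29, -17)) = 52.7731
d((28, -24), (-2, -30)) = 30.5941
d((28, -24), (-30, 27)) = 77.2334
d((28, -24), (-14, -6)) = 45.6946
d((28, -24), (2, -5)) = 32.2025
d((28, -24), (-12, -14)) = 41.2311
d((28, -24), (-29, -17)) = 57.4282
d((-2, -30), (-30, 27)) = 63.5059
d((-2, -30), (-14, -6)) = 26.8328
d((-2, -30), (2, -5)) = 25.318
d((-2, -30), (-12, -14)) = 18.868
d((-2, -30), (-29, -17)) = 29.9666
d((-30, 27), (-14, -6)) = 36.6742
d((-30, 27), (2, -5)) = 45.2548
d((-30, 27), (-12, -14)) = 44.7772
d((-30, 27), (-29, -17)) = 44.0114
d((-14, -6), (2, -5)) = 16.0312
d((-14, -6), (-12, -14)) = 8.2462 <-- minimum
d((-14, -6), (-29, -17)) = 18.6011
d((2, -5), (-12, -14)) = 16.6433
d((2, -5), (-29, -17)) = 33.2415
d((-12, -14), (-29, -17)) = 17.2627

Closest pair: (-14, -6) and (-12, -14) with distance 8.2462

The closest pair is (-14, -6) and (-12, -14) with Euclidean distance 8.2462. For 9 points, brute-force pairwise comparison is shown above. For large n, the divide-and-conquer algorithm (sort by x, recurse on halves, check the dividing strip) achieves O(n log n).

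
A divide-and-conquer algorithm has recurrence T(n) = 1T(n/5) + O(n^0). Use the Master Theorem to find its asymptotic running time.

Master Theorem for T(n) = 1T(n/5) + O(n^0):

a = 1, b = 5, c = 0
log_b(a) = log_5(1) = 0.0000

Case 2: c = 0 = log_5(1) = 0.0000
T(n) = O(n^0 log n) = O(log n)

For T(n) = 1T(n/5) + O(n^0): log_5(1) = 0.0000. This is Case 2 of the Master Theorem (c = log_b(a), equal work at all levels), giving O(log n).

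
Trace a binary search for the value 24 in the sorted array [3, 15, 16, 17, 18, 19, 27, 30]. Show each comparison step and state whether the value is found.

Binary search for 24 in [3, 15, 16, 17, 18, 19, 27, 30]:

lo=0, hi=7, mid=3, arr[mid]=17 -> 17 < 24, search right half
lo=4, hi=7, mid=5, arr[mid]=19 -> 19 < 24, search right half
lo=6, hi=7, mid=6, arr[mid]=27 -> 27 > 24, search left half
lo=6 > hi=5, target 24 not found

Binary search determines that 24 is not in the array after 3 comparisons. The search space was exhausted without finding the target.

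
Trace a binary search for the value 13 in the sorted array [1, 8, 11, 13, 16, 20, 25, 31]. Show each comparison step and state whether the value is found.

Binary search for 13 in [1, 8, 11, 13, 16, 20, 25, 31]:

lo=0, hi=7, mid=3, arr[mid]=13 -> Found target at index 3!

Binary search finds 13 at index 3 after 1 comparisons. The search repeatedly halves the search space by comparing with the middle element.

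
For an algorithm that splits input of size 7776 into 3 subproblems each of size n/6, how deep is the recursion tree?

For divide and conquer with division factor 6:

Problem sizes at each level:
Level 0: 7776
Level 1: 1296
Level 2: 216
Level 3: 36
Level 4: 6
Level 5: 1

The root is level 0 and the size-1 base case is level 5 (the tree spans levels 0 through 5, i.e. 6 levels counting the root), so the depth is the number of divisions: log_6(7776) = 5

The recursion tree depth is log_6(7776) = 5. At each level, the problem size is divided by 6, so it takes 5 divisions to reduce to a base case of size 1. The algorithm makes 3 recursive calls at each level.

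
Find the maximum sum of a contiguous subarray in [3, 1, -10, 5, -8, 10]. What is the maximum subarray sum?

Using Kadane's algorithm on [3, 1, -10, 5, -8, 10]:

Scanning through the array:
Position 1 (value 1): max_ending_here = 4, max_so_far = 4
Position 2 (value -10): max_ending_here = -6, max_so_far = 4
Position 3 (value 5): max_ending_here = 5, max_so_far = 5
Position 4 (value -8): max_ending_here = -3, max_so_far = 5
Position 5 (value 10): max_ending_here = 10, max_so_far = 10

Maximum subarray: [10]
Maximum sum: 10

The maximum subarray is [10] with sum 10. This subarray runs from index 5 to index 5.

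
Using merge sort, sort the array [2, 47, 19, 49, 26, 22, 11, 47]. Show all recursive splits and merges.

Merge sort trace:

Split: [2, 47, 19, 49, 26, 22, 11, 47] -> [2, 47, 19, 49] and [26, 22, 11, 47]
  Split: [2, 47, 19, 49] -> [2, 47] and [19, 49]
    Split: [2, 47] -> [2] and [47]
    Merge: [2] + [47] -> [2, 47]
    Split: [19, 49] -> [19] and [49]
    Merge: [19] + [49] -> [19, 49]
  Merge: [2, 47] + [19, 49] -> [2, 19, 47, 49]
  Split: [26, 22, 11, 47] -> [26, 22] and [11, 47]
    Split: [26, 22] -> [26] and [22]
    Merge: [26] + [22] -> [22, 26]
    Split: [11, 47] -> [11] and [47]
    Merge: [11] + [47] -> [11, 47]
  Merge: [22, 26] + [11, 47] -> [11, 22, 26, 47]
Merge: [2, 19, 47, 49] + [11, 22, 26, 47] -> [2, 11, 19, 22, 26, 47, 47, 49]

Final sorted array: [2, 11, 19, 22, 26, 47, 47, 49]

The merge sort proceeds by recursively splitting the array and merging sorted halves.
After all merges, the sorted array is [2, 11, 19, 22, 26, 47, 47, 49].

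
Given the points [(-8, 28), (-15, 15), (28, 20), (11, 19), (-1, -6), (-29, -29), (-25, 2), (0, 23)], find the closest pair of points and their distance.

Computing all pairwise distances among 8 points:

d((-8, 28), (-15, 15)) = 14.7648
d((-8, 28), (28, 20)) = 36.8782
d((-8, 28), (11, 19)) = 21.0238
d((-8, 28), (-1, -6)) = 34.7131
d((-8, 28), (-29, -29)) = 60.7454
d((-8, 28), (-25, 2)) = 31.0644
d((-8, 28), (0, 23)) = 9.434 <-- minimum
d((-15, 15), (28, 20)) = 43.2897
d((-15, 15), (11, 19)) = 26.3059
d((-15, 15), (-1, -6)) = 25.2389
d((-15, 15), (-29, -29)) = 46.1736
d((-15, 15), (-25, 2)) = 16.4012
d((-15, 15), (0, 23)) = 17.0
d((28, 20), (11, 19)) = 17.0294
d((28, 20), (-1, -6)) = 38.9487
d((28, 20), (-29, -29)) = 75.1665
d((28, 20), (-25, 2)) = 55.9732
d((28, 20), (0, 23)) = 28.1603
d((11, 19), (-1, -6)) = 27.7308
d((11, 19), (-29, -29)) = 62.482
d((11, 19), (-25, 2)) = 39.8121
d((11, 19), (0, 23)) = 11.7047
d((-1, -6), (-29, -29)) = 36.2353
d((-1, -6), (-25, 2)) = 25.2982
d((-1, -6), (0, 23)) = 29.0172
d((-29, -29), (-25, 2)) = 31.257
d((-29, -29), (0, 23)) = 59.5399
d((-25, 2), (0, 23)) = 32.6497

Closest pair: (-8, 28) and (0, 23) with distance 9.434

The closest pair is (-8, 28) and (0, 23) with Euclidean distance 9.434. For 8 points, brute-force pairwise comparison is shown above. For large n, the divide-and-conquer algorithm (sort by x, recurse on halves, check the dividing strip) achieves O(n log n).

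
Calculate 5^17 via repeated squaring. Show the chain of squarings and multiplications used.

Computing 5^17 by squaring (build up from 5^1; each line after the first costs one multiplication):

5^1 = 5
5^2 = (5^1)^2 = 5^2 = 25
5^4 = (5^2)^2 = 25^2 = 625
5^8 = (5^4)^2 = 625^2 = 390625
5^16 = (5^8)^2 = 390625^2 = 152587890625
5^17 = 5 * 5^16 = 5 * 152587890625 = 762939453125

Result: 762939453125
Multiplications needed: 5 (5 lines after 5^1)

5^17 = 762939453125. Using exponentiation by squaring, this requires 5 multiplications. The key idea: if the exponent is even, square the half-power; if odd, multiply by the base once.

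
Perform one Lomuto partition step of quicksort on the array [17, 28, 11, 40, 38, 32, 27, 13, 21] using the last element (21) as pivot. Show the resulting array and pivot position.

Lomuto partition with pivot = 21:

Initial array: [17, 28, 11, 40, 38, 32, 27, 13, 21]

arr[0]=17 <= 21: swap with position 0, array becomes [17, 28, 11, 40, 38, 32, 27, 13, 21]
arr[1]=28 > 21: no swap
arr[2]=11 <= 21: swap with position 1, array becomes [17, 11, 28, 40, 38, 32, 27, 13, 21]
arr[3]=40 > 21: no swap
arr[4]=38 > 21: no swap
arr[5]=32 > 21: no swap
arr[6]=27 > 21: no swap
arr[7]=13 <= 21: swap with position 2, array becomes [17, 11, 13, 40, 38, 32, 27, 28, 21]

Place pivot at position 3: [17, 11, 13, 21, 38, 32, 27, 28, 40]
Pivot position: 3

After partitioning with pivot 21, the array becomes [17, 11, 13, 21, 38, 32, 27, 28, 40]. The pivot is placed at index 3. All elements to the left of the pivot are <= 21, and all elements to the right are > 21.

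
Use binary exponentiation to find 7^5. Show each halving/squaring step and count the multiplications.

Computing 7^5 by squaring (build up from 7^1; each line after the first costs one multiplication):

7^1 = 7
7^2 = (7^1)^2 = 7^2 = 49
7^4 = (7^2)^2 = 49^2 = 2401
7^5 = 7 * 7^4 = 7 * 2401 = 16807

Result: 16807
Multiplications needed: 3 (3 lines after 7^1)

7^5 = 16807. Using exponentiation by squaring, this requires 3 multiplications. The key idea: if the exponent is even, square the half-power; if odd, multiply by the base once.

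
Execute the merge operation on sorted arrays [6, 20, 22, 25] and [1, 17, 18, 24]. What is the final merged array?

Merging process:

Compare 6 vs 1: take 1 from right. Merged: [1]
Compare 6 vs 17: take 6 from left. Merged: [1, 6]
Compare 20 vs 17: take 17 from right. Merged: [1, 6, 17]
Compare 20 vs 18: take 18 from right. Merged: [1, 6, 17, 18]
Compare 20 vs 24: take 20 from left. Merged: [1, 6, 17, 18, 20]
Compare 22 vs 24: take 22 from left. Merged: [1, 6, 17, 18, 20, 22]
Compare 25 vs 24: take 24 from right. Merged: [1, 6, 17, 18, 20, 22, 24]
Append remaining from left: [25]. Merged: [1, 6, 17, 18, 20, 22, 24, 25]

Final merged array: [1, 6, 17, 18, 20, 22, 24, 25]
Total comparisons: 7

The merged array is [1, 6, 17, 18, 20, 22, 24, 25], requiring 7 comparisons. The merge step runs in O(n) time where n is the total number of elements.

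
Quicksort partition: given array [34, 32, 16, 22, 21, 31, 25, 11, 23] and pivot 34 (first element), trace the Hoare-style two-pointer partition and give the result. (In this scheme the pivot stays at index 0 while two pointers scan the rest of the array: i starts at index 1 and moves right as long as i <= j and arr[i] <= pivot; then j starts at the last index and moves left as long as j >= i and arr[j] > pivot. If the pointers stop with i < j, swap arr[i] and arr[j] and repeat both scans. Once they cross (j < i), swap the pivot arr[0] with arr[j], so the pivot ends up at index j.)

Hoare-style two-pointer partition with pivot = 34:

Initial array: [34, 32, 16, 22, 21, 31, 25, 11, 23]

Pointers start at i = 1, j = 8.
i ends at 9, j ends at 8: the pointers have crossed (j < i), so scanning stops.

Swap pivot arr[0] with arr[8] to place pivot at position 8: [23, 32, 16, 22, 21, 31, 25, 11, 34]
Pivot position: 8

After partitioning with pivot 34, the array becomes [23, 32, 16, 22, 21, 31, 25, 11, 34]. The pivot is placed at index 8. All elements to the left of the pivot are <= 34, and all elements to the right are > 34.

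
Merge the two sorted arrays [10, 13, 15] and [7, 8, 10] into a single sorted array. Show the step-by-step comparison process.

Merging process:

Compare 10 vs 7: take 7 from right. Merged: [7]
Compare 10 vs 8: take 8 from right. Merged: [7, 8]
Compare 10 vs 10: take 10 from left. Merged: [7, 8, 10]
Compare 13 vs 10: take 10 from right. Merged: [7, 8, 10, 10]
Append remaining from left: [13, 15]. Merged: [7, 8, 10, 10, 13, 15]

Final merged array: [7, 8, 10, 10, 13, 15]
Total comparisons: 4

The merged array is [7, 8, 10, 10, 13, 15], requiring 4 comparisons. The merge step runs in O(n) time where n is the total number of elements.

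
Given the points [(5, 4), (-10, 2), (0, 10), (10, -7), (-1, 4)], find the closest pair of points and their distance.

Computing all pairwise distances among 5 points:

d((5, 4), (-10, 2)) = 15.1327
d((5, 4), (0, 10)) = 7.8102
d((5, 4), (10, -7)) = 12.083
d((5, 4), (-1, 4)) = 6.0 <-- minimum
d((-10, 2), (0, 10)) = 12.8062
d((-10, 2), (10, -7)) = 21.9317
d((-10, 2), (-1, 4)) = 9.2195
d((0, 10), (10, -7)) = 19.7231
d((0, 10), (-1, 4)) = 6.0828
d((10, -7), (-1, 4)) = 15.5563

Closest pair: (5, 4) and (-1, 4) with distance 6.0

The closest pair is (5, 4) and (-1, 4) with Euclidean distance 6.0. For 5 points, brute-force pairwise comparison is shown above. For large n, the divide-and-conquer algorithm (sort by x, recurse on halves, check the dividing strip) achieves O(n log n).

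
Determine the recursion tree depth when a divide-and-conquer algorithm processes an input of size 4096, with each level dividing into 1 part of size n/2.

For divide and conquer with division factor 2:

Problem sizes at each level:
Level 0: 4096
Level 1: 2048
Level 2: 1024
Level 3: 512
Level 4: 256
Level 5: 128
Level 6: 64
Level 7: 32
Level 8: 16
Level 9: 8
Level 10: 4
Level 11: 2
Level 12: 1

The root is level 0 and the size-1 base case is level 12 (the tree spans levels 0 through 12, i.e. 13 levels counting the root), so the depth is the number of divisions: log_2(4096) = 12

The recursion tree depth is log_2(4096) = 12. At each level, the problem size is divided by 2, so it takes 12 divisions to reduce to a base case of size 1. The algorithm makes 1 recursive call at each level.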